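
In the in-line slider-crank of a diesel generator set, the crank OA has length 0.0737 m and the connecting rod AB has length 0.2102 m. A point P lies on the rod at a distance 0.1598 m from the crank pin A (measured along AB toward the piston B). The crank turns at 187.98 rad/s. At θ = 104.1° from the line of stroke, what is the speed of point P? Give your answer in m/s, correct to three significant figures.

ω = 188 rad/s.  Crank-pin speed |V_A| = rω = 13.854 m/s, perpendicular to OA.
Rod angle: sinφ = −(r/L) sinθ ⇒ φ = -19.880°; ω_rod = −rω cosθ/√(L²−r²sin²θ) = +17.074 rad/s.
V_P = V_A + ω_rod × AP, with AP = 0.1598 m along the rod.
Components: V_Px = −rω sinθ − a·ω_rod·sinφ = -12.509 m/s;  V_Py = rω cosθ + a·ω_rod·cosφ = -0.80925 m/s.
|V_P| = √(V_Px² + V_Py²) = 12.535 m/s.

12.5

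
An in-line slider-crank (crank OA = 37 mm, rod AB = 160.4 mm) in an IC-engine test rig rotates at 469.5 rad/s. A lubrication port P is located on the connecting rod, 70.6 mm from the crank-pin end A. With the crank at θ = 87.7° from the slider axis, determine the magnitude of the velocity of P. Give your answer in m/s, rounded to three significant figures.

17.4

ω = 469.5 rad/s.  Crank-pin speed |V_A| = rω = 17.371 m/s, perpendicular to OA.
Rod angle: sinφ = −(r/L) sinθ ⇒ φ = -13.326°; ω_rod = −rω cosθ/√(L²−r²sin²θ) = -4.4666 rad/s.
V_P = V_A + ω_rod × AP, with AP = 0.0706 m along the rod.
Components: V_Px = −rω sinθ − a·ω_rod·sinφ = -17.43 m/s;  V_Py = rω cosθ + a·ω_rod·cosφ = +0.3903 m/s.
|V_P| = √(V_Px² + V_Py²) = 17.435 m/s.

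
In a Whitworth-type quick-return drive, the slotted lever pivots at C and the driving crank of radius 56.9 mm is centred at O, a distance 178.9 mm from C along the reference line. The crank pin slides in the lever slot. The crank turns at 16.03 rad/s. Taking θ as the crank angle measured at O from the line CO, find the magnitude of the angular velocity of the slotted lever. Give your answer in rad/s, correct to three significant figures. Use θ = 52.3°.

3.18

ω = 16.03 rad/s
Crank pin A relative to C: A = (d + r cosθ, r sinθ); lever angle φ = atan2(r sinθ, d + r cosθ).
Differentiating tanφ: φ̇ = rω(d cosθ + r)/(d² + r² + 2dr cosθ).
d² + r² + 2dr cosθ = |CA|² = 0.0476928 m²;  d cosθ + r = +0.1663 m.
|ω_lever| = |0.0569·16.03·+0.1663| / 0.0476928 = 3.1805 rad/s.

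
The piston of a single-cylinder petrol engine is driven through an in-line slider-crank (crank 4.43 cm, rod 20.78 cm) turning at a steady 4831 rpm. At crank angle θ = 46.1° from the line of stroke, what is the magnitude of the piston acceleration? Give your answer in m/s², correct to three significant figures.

7800

ω = 2π·4831/60 = 505.9 rad/s
x(θ) = r cosθ + √(L² − r² sin²θ); with ω constant, a = ω²·d²x/dθ².
d²x/dθ² = −r cosθ − r²(cos2θ)/√u − r⁴ sin²2θ/(4u^{3/2}),  u = L² − r² sin²θ = 0.0421619 m².
Substituting r = 0.0443 m, L = 0.2078 m, θ = 46.1°: d²x/dθ² = -0.030462 m.
a = ω²·d²x/dθ² = (505.9)²·(-0.030462) = -7796.3 m/s²;  |a| = 7796.3 m/s².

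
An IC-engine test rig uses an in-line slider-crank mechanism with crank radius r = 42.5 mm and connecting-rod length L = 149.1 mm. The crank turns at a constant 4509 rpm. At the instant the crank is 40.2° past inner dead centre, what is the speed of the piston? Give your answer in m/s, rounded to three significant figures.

15.8

ω = 2π·4509/60 = 472.2 rad/s
For an in-line slider-crank, x = r cosθ + √(L² − r² sin²θ), so v = −rω sinθ·[1 + r cosθ/√(L² − r² sin²θ)].
With r = 0.0425 m, L = 0.1491 m, θ = 40.2°: √(L² − r² sin²θ) = 0.14655 m.
v = −0.0425·472.2·0.64546·[1 + 0.0425·0.76380/0.14655] = -15.822 m/s.
|v| = 15.822 m/s.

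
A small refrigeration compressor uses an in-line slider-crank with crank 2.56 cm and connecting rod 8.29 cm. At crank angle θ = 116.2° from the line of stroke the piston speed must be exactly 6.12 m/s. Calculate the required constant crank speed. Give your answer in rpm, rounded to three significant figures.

2970

For an in-line slider-crank, |v_piston| = rω|sinθ|·[1 + r cosθ/√(L² − r² sin²θ)].
With r = 0.0256 m, L = 0.0829 m, θ = 116.2°: the bracketed kinematic factor |dx/dθ| = 0.019711 m.
ω = v/|dx/dθ| = 6.12/0.019711 = 310.49 rad/s.
N = 60ω/(2π) = 2965 rpm.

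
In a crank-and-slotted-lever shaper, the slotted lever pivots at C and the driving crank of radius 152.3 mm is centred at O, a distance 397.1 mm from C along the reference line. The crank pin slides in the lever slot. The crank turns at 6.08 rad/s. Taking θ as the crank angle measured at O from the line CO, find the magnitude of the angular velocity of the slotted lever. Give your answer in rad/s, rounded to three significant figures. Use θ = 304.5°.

1.40

ω = 6.08 rad/s
Crank pin A relative to C: A = (d + r cosθ, r sinθ); lever angle φ = atan2(r sinθ, d + r cosθ).
Differentiating tanφ: φ̇ = rω(d cosθ + r)/(d² + r² + 2dr cosθ).
d² + r² + 2dr cosθ = |CA|² = 0.249394 m²;  d cosθ + r = +0.37722 m.
|ω_lever| = |0.1523·6.08·+0.37722| / 0.249394 = 1.4006 rad/s.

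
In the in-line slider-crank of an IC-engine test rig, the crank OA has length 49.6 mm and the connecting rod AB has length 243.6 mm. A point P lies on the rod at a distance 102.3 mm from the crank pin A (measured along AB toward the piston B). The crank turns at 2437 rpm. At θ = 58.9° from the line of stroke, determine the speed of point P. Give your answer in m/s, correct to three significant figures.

11.9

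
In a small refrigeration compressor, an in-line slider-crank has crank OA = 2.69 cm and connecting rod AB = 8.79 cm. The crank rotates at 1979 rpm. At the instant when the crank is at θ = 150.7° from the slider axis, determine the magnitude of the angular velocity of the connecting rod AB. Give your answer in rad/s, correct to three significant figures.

ω = 207.2 rad/s (converted from 1979 rpm).
The rod makes angle φ with the slider axis where L sinφ = r sinθ; differentiating, L cosφ·φ̇ = r ω cosθ.
L cosφ = √(L² − r² sin²θ) = 0.086909 m.
|ω_rod| = r ω |cosθ| / √(L² − r² sin²θ) = 0.0269·207.2·0.87207/0.086909 = 55.939 rad/s.

55.9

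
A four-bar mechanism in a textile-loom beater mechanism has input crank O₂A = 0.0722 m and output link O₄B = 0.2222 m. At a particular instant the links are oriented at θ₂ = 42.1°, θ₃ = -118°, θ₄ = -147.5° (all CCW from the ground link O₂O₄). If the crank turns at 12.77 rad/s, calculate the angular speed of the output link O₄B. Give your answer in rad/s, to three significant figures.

2.87

ω₂ = 12.77 rad/s
Differentiating the loop-closure r₂e^{iθ₂}+r₃e^{iθ₃}=r₁+r₄e^{iθ₄} gives r₂ω₂e^{iθ₂}+r₃ω₃e^{iθ₃}=r₄ω₄e^{iθ₄}.
Eliminating the other unknown: ω₄ = r₂ω₂ sin(θ₂−θ₃) / [r₄ sin(θ₄−θ₃)].
Numerator sine = +0.34038; denominator sine = -0.49242.
Result = 0.0722·12.77·(+0.34038) / (0.2222·(-0.49242)) = -2.8682 rad/s; magnitude 2.8682 rad/s.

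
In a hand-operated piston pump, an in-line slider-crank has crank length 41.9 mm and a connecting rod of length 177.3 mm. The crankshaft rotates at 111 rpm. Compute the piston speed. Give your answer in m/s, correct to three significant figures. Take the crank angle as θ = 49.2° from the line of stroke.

0.427

ω = 2π·111/60 = 11.62 rad/s
For an in-line slider-crank, x = r cosθ + √(L² − r² sin²θ), so v = −rω sinθ·[1 + r cosθ/√(L² − r² sin²θ)].
With r = 0.0419 m, L = 0.1773 m, θ = 49.2°: √(L² − r² sin²θ) = 0.17444 m.
v = −0.0419·11.62·0.75700·[1 + 0.0419·0.65342/0.17444] = -0.42655 m/s.
|v| = 0.42655 m/s.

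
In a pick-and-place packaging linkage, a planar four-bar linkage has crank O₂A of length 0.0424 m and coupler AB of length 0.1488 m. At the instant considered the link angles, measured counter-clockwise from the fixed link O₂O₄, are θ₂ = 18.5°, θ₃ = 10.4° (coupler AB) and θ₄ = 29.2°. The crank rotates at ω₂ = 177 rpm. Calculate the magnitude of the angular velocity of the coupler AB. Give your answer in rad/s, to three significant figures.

ω₂ = 18.54 rad/s (from 177 rpm).
Differentiating the loop-closure r₂e^{iθ₂}+r₃e^{iθ₃}=r₁+r₄e^{iθ₄} gives r₂ω₂e^{iθ₂}+r₃ω₃e^{iθ₃}=r₄ω₄e^{iθ₄}.
Eliminating the other unknown: ω₃ = r₂ω₂ sin(θ₄−θ₂) / [r₃ sin(θ₃−θ₄)].
Numerator sine = +0.18567; denominator sine = -0.32227.
Result = 0.0424·18.54·(+0.18567) / (0.1488·(-0.32227)) = -3.0429 rad/s; magnitude 3.0429 rad/s.

3.04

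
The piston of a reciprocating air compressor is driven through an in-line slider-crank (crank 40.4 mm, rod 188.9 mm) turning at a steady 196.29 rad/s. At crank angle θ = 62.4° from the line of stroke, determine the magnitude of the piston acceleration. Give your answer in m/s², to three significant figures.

530

ω = 196.3 rad/s
x(θ) = r cosθ + √(L² − r² sin²θ); with ω constant, a = ω²·d²x/dθ².
d²x/dθ² = −r cosθ − r²(cos2θ)/√u − r⁴ sin²2θ/(4u^{3/2}),  u = L² − r² sin²θ = 0.0344014 m².
Substituting r = 0.0404 m, L = 0.1889 m, θ = 62.4°: d²x/dθ² = -0.013765 m.
a = ω²·d²x/dθ² = (196.3)²·(-0.013765) = -530.38 m/s²;  |a| = 530.38 m/s².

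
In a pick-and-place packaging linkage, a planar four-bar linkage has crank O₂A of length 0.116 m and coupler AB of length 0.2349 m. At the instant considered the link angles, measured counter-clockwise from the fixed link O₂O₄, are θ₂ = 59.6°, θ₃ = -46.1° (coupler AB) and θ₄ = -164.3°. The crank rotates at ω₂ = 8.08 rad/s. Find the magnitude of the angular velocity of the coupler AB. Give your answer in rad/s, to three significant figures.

3.14

ω₂ = 8.08 rad/s
Differentiating the loop-closure r₂e^{iθ₂}+r₃e^{iθ₃}=r₁+r₄e^{iθ₄} gives r₂ω₂e^{iθ₂}+r₃ω₃e^{iθ₃}=r₄ω₄e^{iθ₄}.
Eliminating the other unknown: ω₃ = r₂ω₂ sin(θ₄−θ₂) / [r₃ sin(θ₃−θ₄)].
Numerator sine = +0.69340; denominator sine = +0.88130.
Result = 0.116·8.08·(+0.69340) / (0.2349·(+0.88130)) = +3.1394 rad/s; magnitude 3.1394 rad/s.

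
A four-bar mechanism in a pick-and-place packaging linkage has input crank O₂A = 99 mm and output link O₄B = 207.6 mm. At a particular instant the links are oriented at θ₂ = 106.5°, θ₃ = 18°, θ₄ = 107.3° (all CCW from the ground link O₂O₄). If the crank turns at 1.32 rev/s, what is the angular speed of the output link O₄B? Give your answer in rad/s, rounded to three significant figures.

ω₂ = 8.294 rad/s (from 1.32 rev/s).
Differentiating the loop-closure r₂e^{iθ₂}+r₃e^{iθ₃}=r₁+r₄e^{iθ₄} gives r₂ω₂e^{iθ₂}+r₃ω₃e^{iθ₃}=r₄ω₄e^{iθ₄}.
Eliminating the other unknown: ω₄ = r₂ω₂ sin(θ₂−θ₃) / [r₄ sin(θ₄−θ₃)].
Numerator sine = +0.99966; denominator sine = +0.99993.
Result = 0.099·8.294·(+0.99966) / (0.2076·(+0.99993)) = +3.9541 rad/s; magnitude 3.9541 rad/s.

3.95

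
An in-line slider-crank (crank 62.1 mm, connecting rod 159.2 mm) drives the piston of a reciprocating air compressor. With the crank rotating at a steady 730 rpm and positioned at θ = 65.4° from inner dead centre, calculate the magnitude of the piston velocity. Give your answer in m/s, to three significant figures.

ω = 2π·730/60 = 76.45 rad/s
For an in-line slider-crank, x = r cosθ + √(L² − r² sin²θ), so v = −rω sinθ·[1 + r cosθ/√(L² − r² sin²θ)].
With r = 0.0621 m, L = 0.1592 m, θ = 65.4°: √(L² − r² sin²θ) = 0.14885 m.
v = −0.0621·76.45·0.90924·[1 + 0.0621·0.41628/0.14885] = -5.066 m/s.
|v| = 5.066 m/s.

5.07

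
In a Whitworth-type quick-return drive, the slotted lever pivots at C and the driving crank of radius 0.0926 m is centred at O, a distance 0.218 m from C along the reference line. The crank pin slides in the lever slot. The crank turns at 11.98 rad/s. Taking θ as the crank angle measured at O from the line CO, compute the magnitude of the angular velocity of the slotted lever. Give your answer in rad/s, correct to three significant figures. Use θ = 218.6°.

ω = 11.98 rad/s
Crank pin A relative to C: A = (d + r cosθ, r sinθ); lever angle φ = atan2(r sinθ, d + r cosθ).
Differentiating tanφ: φ̇ = rω(d cosθ + r)/(d² + r² + 2dr cosθ).
d² + r² + 2dr cosθ = |CA|² = 0.024546 m²;  d cosθ + r = -0.077771 m.
|ω_lever| = |0.0926·11.98·-0.077771| / 0.024546 = 3.5149 rad/s.

3.51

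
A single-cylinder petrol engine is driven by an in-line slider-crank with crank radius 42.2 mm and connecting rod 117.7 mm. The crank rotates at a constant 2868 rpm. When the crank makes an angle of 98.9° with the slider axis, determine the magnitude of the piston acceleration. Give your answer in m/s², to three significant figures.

1970

ω = 2π·2868/60 = 300.3 rad/s
x(θ) = r cosθ + √(L² − r² sin²θ); with ω constant, a = ω²·d²x/dθ².
d²x/dθ² = −r cosθ − r²(cos2θ)/√u − r⁴ sin²2θ/(4u^{3/2}),  u = L² − r² sin²θ = 0.0121151 m².
Substituting r = 0.0422 m, L = 0.1177 m, θ = 98.9°: d²x/dθ² = +0.021878 m.
a = ω²·d²x/dθ² = (300.3)²·(+0.021878) = +1973.4 m/s²;  |a| = 1973.4 m/s².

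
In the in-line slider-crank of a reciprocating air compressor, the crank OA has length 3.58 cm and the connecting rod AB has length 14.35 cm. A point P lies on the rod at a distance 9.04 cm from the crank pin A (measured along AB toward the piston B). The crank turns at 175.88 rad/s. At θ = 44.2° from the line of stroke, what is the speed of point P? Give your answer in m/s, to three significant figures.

ω = 175.9 rad/s.  Crank-pin speed |V_A| = rω = 6.2965 m/s, perpendicular to OA.
Rod angle: sinφ = −(r/L) sinθ ⇒ φ = -10.016°; ω_rod = −rω cosθ/√(L²−r²sin²θ) = -31.944 rad/s.
V_P = V_A + ω_rod × AP, with AP = 0.0904 m along the rod.
Components: V_Px = −rω sinθ − a·ω_rod·sinφ = -4.892 m/s;  V_Py = rω cosθ + a·ω_rod·cosφ = +1.6703 m/s.
|V_P| = √(V_Px² + V_Py²) = 5.1693 m/s.

5.17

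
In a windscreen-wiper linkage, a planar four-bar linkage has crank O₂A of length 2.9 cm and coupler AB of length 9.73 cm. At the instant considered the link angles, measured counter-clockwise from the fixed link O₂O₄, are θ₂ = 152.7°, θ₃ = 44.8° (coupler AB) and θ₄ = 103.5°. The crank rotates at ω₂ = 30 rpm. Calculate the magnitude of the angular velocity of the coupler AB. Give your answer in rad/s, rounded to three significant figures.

0.830

ω₂ = 3.142 rad/s (from 30 rpm).
Differentiating the loop-closure r₂e^{iθ₂}+r₃e^{iθ₃}=r₁+r₄e^{iθ₄} gives r₂ω₂e^{iθ₂}+r₃ω₃e^{iθ₃}=r₄ω₄e^{iθ₄}.
Eliminating the other unknown: ω₃ = r₂ω₂ sin(θ₄−θ₂) / [r₃ sin(θ₃−θ₄)].
Numerator sine = -0.75700; denominator sine = -0.85446.
Result = 0.029·3.142·(-0.75700) / (0.0973·(-0.85446)) = +0.82954 rad/s; magnitude 0.82954 rad/s.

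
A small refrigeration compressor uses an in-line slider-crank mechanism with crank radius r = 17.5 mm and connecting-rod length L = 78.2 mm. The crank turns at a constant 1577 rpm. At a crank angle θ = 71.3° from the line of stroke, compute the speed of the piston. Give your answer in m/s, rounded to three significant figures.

2.94

ω = 2π·1577/60 = 165.1 rad/s
For an in-line slider-crank, x = r cosθ + √(L² − r² sin²θ), so v = −rω sinθ·[1 + r cosθ/√(L² − r² sin²θ)].
With r = 0.0175 m, L = 0.0782 m, θ = 71.3°: √(L² − r² sin²θ) = 0.076423 m.
v = −0.0175·165.1·0.94721·[1 + 0.0175·0.32061/0.076423] = -2.9384 m/s.
|v| = 2.9384 m/s.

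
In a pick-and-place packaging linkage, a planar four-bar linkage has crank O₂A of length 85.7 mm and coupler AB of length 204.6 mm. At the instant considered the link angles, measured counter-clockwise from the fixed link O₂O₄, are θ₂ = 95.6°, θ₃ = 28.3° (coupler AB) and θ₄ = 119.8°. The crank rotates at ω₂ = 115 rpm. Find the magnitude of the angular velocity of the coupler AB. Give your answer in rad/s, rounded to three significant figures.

2.07

ω₂ = 12.04 rad/s (from 115 rpm).
Differentiating the loop-closure r₂e^{iθ₂}+r₃e^{iθ₃}=r₁+r₄e^{iθ₄} gives r₂ω₂e^{iθ₂}+r₃ω₃e^{iθ₃}=r₄ω₄e^{iθ₄}.
Eliminating the other unknown: ω₃ = r₂ω₂ sin(θ₄−θ₂) / [r₃ sin(θ₃−θ₄)].
Numerator sine = +0.40992; denominator sine = -0.99966.
Result = 0.0857·12.04·(+0.40992) / (0.2046·(-0.99966)) = -2.0685 rad/s; magnitude 2.0685 rad/s.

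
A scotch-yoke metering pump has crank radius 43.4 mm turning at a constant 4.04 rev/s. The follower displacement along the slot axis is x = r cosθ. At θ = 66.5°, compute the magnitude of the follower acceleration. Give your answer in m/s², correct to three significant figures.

ω = 25.38 rad/s (from 4.04 rev/s).
x = r cosθ ⇒ ẍ = −rω² cosθ (ω constant).
|a| = rω²|cosθ| = 0.0434·(25.38)²·|cos 66.5°| = 11.151 m/s².

11.2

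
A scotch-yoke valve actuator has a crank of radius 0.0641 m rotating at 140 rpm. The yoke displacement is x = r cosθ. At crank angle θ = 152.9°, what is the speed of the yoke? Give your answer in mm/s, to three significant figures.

ω = 14.66 rad/s (from 140 rpm).
x = r cosθ ⇒ ẋ = −rω sinθ.
|v| = rω|sinθ| = 0.0641·14.66·|sin 152.9°| = 0.4281 m/s = 428.1 mm/s.

428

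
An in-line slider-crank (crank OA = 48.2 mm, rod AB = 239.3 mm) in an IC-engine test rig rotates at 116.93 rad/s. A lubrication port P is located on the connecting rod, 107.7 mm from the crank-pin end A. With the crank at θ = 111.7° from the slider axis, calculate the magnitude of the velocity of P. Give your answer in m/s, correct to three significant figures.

ω = 116.9 rad/s.  Crank-pin speed |V_A| = rω = 5.636 m/s, perpendicular to OA.
Rod angle: sinφ = −(r/L) sinθ ⇒ φ = -10.786°; ω_rod = −rω cosθ/√(L²−r²sin²θ) = +8.865 rad/s.
V_P = V_A + ω_rod × AP, with AP = 0.1077 m along the rod.
Components: V_Px = −rω sinθ − a·ω_rod·sinφ = -5.0579 m/s;  V_Py = rω cosθ + a·ω_rod·cosφ = -1.146 m/s.
|V_P| = √(V_Px² + V_Py²) = 5.1861 m/s.

5.19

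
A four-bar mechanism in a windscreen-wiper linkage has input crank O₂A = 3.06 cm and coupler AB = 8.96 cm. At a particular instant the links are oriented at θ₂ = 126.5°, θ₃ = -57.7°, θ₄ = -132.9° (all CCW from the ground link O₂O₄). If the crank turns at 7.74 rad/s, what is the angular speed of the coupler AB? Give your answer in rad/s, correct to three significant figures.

2.69

ω₂ = 7.74 rad/s
Differentiating the loop-closure r₂e^{iθ₂}+r₃e^{iθ₃}=r₁+r₄e^{iθ₄} gives r₂ω₂e^{iθ₂}+r₃ω₃e^{iθ₃}=r₄ω₄e^{iθ₄}.
Eliminating the other unknown: ω₃ = r₂ω₂ sin(θ₄−θ₂) / [r₃ sin(θ₃−θ₄)].
Numerator sine = +0.98294; denominator sine = +0.96682.
Result = 0.0306·7.74·(+0.98294) / (0.0896·(+0.96682)) = +2.6874 rad/s; magnitude 2.6874 rad/s.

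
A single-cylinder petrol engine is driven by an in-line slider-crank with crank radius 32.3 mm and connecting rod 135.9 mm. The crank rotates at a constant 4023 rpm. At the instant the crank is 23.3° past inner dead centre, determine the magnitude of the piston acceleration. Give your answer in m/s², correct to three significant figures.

ω = 2π·4023/60 = 421.3 rad/s
x(θ) = r cosθ + √(L² − r² sin²θ); with ω constant, a = ω²·d²x/dθ².
d²x/dθ² = −r cosθ − r²(cos2θ)/√u − r⁴ sin²2θ/(4u^{3/2}),  u = L² − r² sin²θ = 0.0183056 m².
Substituting r = 0.0323 m, L = 0.1359 m, θ = 23.3°: d²x/dθ² = -0.035022 m.
a = ω²·d²x/dθ² = (421.3)²·(-0.035022) = -6215.8 m/s²;  |a| = 6215.8 m/s².

6220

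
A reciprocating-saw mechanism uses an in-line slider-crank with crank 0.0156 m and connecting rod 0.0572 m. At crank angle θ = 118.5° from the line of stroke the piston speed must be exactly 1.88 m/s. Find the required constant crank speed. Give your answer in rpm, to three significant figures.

1510

For an in-line slider-crank, |v_piston| = rω|sinθ|·[1 + r cosθ/√(L² − r² sin²θ)].
With r = 0.0156 m, L = 0.0572 m, θ = 118.5°: the bracketed kinematic factor |dx/dθ| = 0.011872 m.
ω = v/|dx/dθ| = 1.88/0.011872 = 158.36 rad/s.
N = 60ω/(2π) = 1512.2 rpm.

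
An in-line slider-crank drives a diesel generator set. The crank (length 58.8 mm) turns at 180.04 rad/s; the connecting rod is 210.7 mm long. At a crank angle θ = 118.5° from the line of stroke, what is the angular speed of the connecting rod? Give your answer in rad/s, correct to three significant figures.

24.7

ω = 180 rad/s
The rod makes angle φ with the slider axis where L sinφ = r sinθ; differentiating, L cosφ·φ̇ = r ω cosθ.
L cosφ = √(L² − r² sin²θ) = 0.20427 m.
|ω_rod| = r ω |cosθ| / √(L² − r² sin²θ) = 0.0588·180·0.47716/0.20427 = 24.729 rad/s.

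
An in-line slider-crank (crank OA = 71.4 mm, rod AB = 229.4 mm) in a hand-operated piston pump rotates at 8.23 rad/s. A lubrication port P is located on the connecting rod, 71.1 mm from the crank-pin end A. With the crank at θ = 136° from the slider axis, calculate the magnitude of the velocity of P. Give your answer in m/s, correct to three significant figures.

ω = 8.23 rad/s.  Crank-pin speed |V_A| = rω = 0.58762 m/s, perpendicular to OA.
Rod angle: sinφ = −(r/L) sinθ ⇒ φ = -12.487°; ω_rod = −rω cosθ/√(L²−r²sin²θ) = +1.8873 rad/s.
V_P = V_A + ω_rod × AP, with AP = 0.0711 m along the rod.
Components: V_Px = −rω sinθ − a·ω_rod·sinφ = -0.37918 m/s;  V_Py = rω cosθ + a·ω_rod·cosφ = -0.29169 m/s.
|V_P| = √(V_Px² + V_Py²) = 0.4784 m/s.

0.478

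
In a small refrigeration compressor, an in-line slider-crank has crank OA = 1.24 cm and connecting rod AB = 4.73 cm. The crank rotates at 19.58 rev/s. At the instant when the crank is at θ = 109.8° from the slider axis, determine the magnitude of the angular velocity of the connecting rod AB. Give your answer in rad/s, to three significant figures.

ω = 123 rad/s (converted from 19.58 rev/s).
The rod makes angle φ with the slider axis where L sinφ = r sinθ; differentiating, L cosφ·φ̇ = r ω cosθ.
L cosφ = √(L² − r² sin²θ) = 0.045839 m.
|ω_rod| = r ω |cosθ| / √(L² − r² sin²θ) = 0.0124·123·0.33874/0.045839 = 11.273 rad/s.

11.3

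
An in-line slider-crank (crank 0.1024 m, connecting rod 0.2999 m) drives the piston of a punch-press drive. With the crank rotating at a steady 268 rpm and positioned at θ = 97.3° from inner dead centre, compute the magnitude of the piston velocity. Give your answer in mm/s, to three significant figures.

2720

ω = 2π·268/60 = 28.06 rad/s
For an in-line slider-crank, x = r cosθ + √(L² − r² sin²θ), so v = −rω sinθ·[1 + r cosθ/√(L² − r² sin²θ)].
With r = 0.1024 m, L = 0.2999 m, θ = 97.3°: √(L² − r² sin²θ) = 0.28218 m.
v = −0.1024·28.06·0.99189·[1 + 0.1024·-0.12706/0.28218] = -2.7191 m/s.
|v| = 2.7191 m/s = 2719.1 mm/s.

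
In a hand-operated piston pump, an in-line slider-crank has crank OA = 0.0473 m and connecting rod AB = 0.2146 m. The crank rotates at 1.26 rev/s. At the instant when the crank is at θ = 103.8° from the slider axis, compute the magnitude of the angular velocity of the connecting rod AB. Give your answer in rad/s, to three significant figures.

0.426

ω = 7.917 rad/s (converted from 1.26 rev/s).
The rod makes angle φ with the slider axis where L sinφ = r sinθ; differentiating, L cosφ·φ̇ = r ω cosθ.
L cosφ = √(L² − r² sin²θ) = 0.20963 m.
|ω_rod| = r ω |cosθ| / √(L² − r² sin²θ) = 0.0473·7.917·0.23853/0.20963 = 0.4261 rad/s.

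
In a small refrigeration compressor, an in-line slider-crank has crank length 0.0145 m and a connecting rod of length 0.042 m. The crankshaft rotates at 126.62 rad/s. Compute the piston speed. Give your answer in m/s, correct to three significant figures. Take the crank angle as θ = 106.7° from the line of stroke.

1.57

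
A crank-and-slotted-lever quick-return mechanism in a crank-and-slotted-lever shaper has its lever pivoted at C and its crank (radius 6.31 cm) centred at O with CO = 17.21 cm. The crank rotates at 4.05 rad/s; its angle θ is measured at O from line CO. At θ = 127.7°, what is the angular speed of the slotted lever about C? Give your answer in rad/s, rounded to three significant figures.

0.530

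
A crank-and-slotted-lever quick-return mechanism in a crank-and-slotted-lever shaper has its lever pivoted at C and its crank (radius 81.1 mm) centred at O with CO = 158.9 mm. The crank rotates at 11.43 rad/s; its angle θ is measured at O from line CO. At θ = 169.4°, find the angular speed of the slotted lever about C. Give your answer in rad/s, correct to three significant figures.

10.7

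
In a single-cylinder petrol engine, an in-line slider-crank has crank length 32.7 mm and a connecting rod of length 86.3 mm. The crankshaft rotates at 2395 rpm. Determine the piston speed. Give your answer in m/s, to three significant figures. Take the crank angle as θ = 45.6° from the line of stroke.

ω = 2π·2395/60 = 250.8 rad/s
For an in-line slider-crank, x = r cosθ + √(L² − r² sin²θ), so v = −rω sinθ·[1 + r cosθ/√(L² − r² sin²θ)].
With r = 0.0327 m, L = 0.0863 m, θ = 45.6°: √(L² − r² sin²θ) = 0.083077 m.
v = −0.0327·250.8·0.71447·[1 + 0.0327·0.69966/0.083077] = -7.4733 m/s.
|v| = 7.4733 m/s.

7.47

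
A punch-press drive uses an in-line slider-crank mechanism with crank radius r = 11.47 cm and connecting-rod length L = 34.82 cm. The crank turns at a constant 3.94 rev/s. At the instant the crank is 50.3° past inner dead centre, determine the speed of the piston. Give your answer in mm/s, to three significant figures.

2660

ω = 2π·3.94 = 24.76 rad/s
For an in-line slider-crank, x = r cosθ + √(L² − r² sin²θ), so v = −rω sinθ·[1 + r cosθ/√(L² − r² sin²θ)].
With r = 0.1147 m, L = 0.3482 m, θ = 50.3°: √(L² − r² sin²θ) = 0.33683 m.
v = −0.1147·24.76·0.76940·[1 + 0.1147·0.63877/0.33683] = -2.6599 m/s.
|v| = 2.6599 m/s = 2659.9 mm/s.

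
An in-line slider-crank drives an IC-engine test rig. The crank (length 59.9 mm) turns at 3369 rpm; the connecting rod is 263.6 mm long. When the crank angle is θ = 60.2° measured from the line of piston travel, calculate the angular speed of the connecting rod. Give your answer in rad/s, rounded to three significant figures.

40.6

ω = 352.8 rad/s (converted from 3369 rpm).
The rod makes angle φ with the slider axis where L sinφ = r sinθ; differentiating, L cosφ·φ̇ = r ω cosθ.
L cosφ = √(L² − r² sin²θ) = 0.25842 m.
|ω_rod| = r ω |cosθ| / √(L² − r² sin²θ) = 0.0599·352.8·0.49697/0.25842 = 40.64 rad/s.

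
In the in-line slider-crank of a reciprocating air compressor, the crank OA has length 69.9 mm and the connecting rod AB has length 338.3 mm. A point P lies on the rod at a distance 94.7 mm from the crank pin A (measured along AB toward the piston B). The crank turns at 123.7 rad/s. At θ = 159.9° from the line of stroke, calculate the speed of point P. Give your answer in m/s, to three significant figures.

ω = 123.7 rad/s.  Crank-pin speed |V_A| = rω = 8.6466 m/s, perpendicular to OA.
Rod angle: sinφ = −(r/L) sinθ ⇒ φ = -4.072°; ω_rod = −rω cosθ/√(L²−r²sin²θ) = +24.063 rad/s.
V_P = V_A + ω_rod × AP, with AP = 0.0947 m along the rod.
Components: V_Px = −rω sinθ − a·ω_rod·sinφ = -2.8097 m/s;  V_Py = rω cosθ + a·ω_rod·cosφ = -5.847 m/s.
|V_P| = √(V_Px² + V_Py²) = 6.487 m/s.

6.49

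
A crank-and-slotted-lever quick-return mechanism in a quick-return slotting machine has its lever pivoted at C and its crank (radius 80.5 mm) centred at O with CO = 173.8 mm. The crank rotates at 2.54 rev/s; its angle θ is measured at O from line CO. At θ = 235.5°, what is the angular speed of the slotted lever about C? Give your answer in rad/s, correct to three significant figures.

ω = 15.96 rad/s (from 2.54 rev/s).
Crank pin A relative to C: A = (d + r cosθ, r sinθ); lever angle φ = atan2(r sinθ, d + r cosθ).
Differentiating tanφ: φ̇ = rω(d cosθ + r)/(d² + r² + 2dr cosθ).
d² + r² + 2dr cosθ = |CA|² = 0.0208376 m²;  d cosθ + r = -0.017941 m.
|ω_lever| = |0.0805·15.96·-0.017941| / 0.0208376 = 1.1062 rad/s.

1.11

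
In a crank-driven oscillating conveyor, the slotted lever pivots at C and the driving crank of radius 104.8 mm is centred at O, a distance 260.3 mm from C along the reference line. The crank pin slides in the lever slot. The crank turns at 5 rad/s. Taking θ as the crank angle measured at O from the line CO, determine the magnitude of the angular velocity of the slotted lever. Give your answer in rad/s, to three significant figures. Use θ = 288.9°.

1.03

ω = 5 rad/s
Crank pin A relative to C: A = (d + r cosθ, r sinθ); lever angle φ = atan2(r sinθ, d + r cosθ).
Differentiating tanφ: φ̇ = rω(d cosθ + r)/(d² + r² + 2dr cosθ).
d² + r² + 2dr cosθ = |CA|² = 0.0964117 m²;  d cosθ + r = +0.18912 m.
|ω_lever| = |0.1048·5·+0.18912| / 0.0964117 = 1.0278 rad/s.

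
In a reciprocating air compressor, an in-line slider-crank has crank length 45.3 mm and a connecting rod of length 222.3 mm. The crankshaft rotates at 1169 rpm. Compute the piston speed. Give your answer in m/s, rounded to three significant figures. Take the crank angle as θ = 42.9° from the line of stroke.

4.34

ω = 2π·1169/60 = 122.4 rad/s
For an in-line slider-crank, x = r cosθ + √(L² − r² sin²θ), so v = −rω sinθ·[1 + r cosθ/√(L² − r² sin²θ)].
With r = 0.0453 m, L = 0.2223 m, θ = 42.9°: √(L² − r² sin²θ) = 0.22015 m.
v = −0.0453·122.4·0.68072·[1 + 0.0453·0.73254/0.22015] = -4.344 m/s.
|v| = 4.344 m/s.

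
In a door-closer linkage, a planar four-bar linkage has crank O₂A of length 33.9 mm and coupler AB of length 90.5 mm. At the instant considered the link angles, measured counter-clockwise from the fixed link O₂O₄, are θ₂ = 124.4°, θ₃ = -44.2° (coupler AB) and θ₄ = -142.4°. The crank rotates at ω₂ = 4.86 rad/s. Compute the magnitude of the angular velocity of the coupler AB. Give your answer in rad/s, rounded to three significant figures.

1.84

ω₂ = 4.86 rad/s
Differentiating the loop-closure r₂e^{iθ₂}+r₃e^{iθ₃}=r₁+r₄e^{iθ₄} gives r₂ω₂e^{iθ₂}+r₃ω₃e^{iθ₃}=r₄ω₄e^{iθ₄}.
Eliminating the other unknown: ω₃ = r₂ω₂ sin(θ₄−θ₂) / [r₃ sin(θ₃−θ₄)].
Numerator sine = +0.99844; denominator sine = +0.98978.
Result = 0.0339·4.86·(+0.99844) / (0.0905·(+0.98978)) = +1.8364 rad/s; magnitude 1.8364 rad/s.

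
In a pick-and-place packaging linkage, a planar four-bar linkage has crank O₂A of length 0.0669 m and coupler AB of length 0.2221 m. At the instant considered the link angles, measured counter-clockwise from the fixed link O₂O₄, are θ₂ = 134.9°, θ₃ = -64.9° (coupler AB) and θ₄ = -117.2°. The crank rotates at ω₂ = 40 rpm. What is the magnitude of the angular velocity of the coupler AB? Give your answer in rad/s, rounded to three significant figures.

1.52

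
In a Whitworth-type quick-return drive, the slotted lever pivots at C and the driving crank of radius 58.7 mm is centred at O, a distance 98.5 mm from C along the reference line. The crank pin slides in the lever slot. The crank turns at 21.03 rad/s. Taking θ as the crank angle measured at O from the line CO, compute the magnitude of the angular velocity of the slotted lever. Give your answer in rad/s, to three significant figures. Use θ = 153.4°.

ω = 21.03 rad/s
Crank pin A relative to C: A = (d + r cosθ, r sinθ); lever angle φ = atan2(r sinθ, d + r cosθ).
Differentiating tanφ: φ̇ = rω(d cosθ + r)/(d² + r² + 2dr cosθ).
d² + r² + 2dr cosθ = |CA|² = 0.00280803 m²;  d cosθ + r = -0.029374 m.
|ω_lever| = |0.0587·21.03·-0.029374| / 0.00280803 = 12.913 rad/s.

12.9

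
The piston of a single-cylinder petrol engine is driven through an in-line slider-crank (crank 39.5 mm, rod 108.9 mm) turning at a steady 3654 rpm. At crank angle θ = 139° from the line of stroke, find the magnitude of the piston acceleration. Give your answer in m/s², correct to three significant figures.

3990

ω = 2π·3654/60 = 382.6 rad/s
x(θ) = r cosθ + √(L² − r² sin²θ); with ω constant, a = ω²·d²x/dθ².
d²x/dθ² = −r cosθ − r²(cos2θ)/√u − r⁴ sin²2θ/(4u^{3/2}),  u = L² − r² sin²θ = 0.0111877 m².
Substituting r = 0.0395 m, L = 0.1089 m, θ = 139°: d²x/dθ² = +0.027254 m.
a = ω²·d²x/dθ² = (382.6)²·(+0.027254) = +3990.4 m/s²;  |a| = 3990.4 m/s².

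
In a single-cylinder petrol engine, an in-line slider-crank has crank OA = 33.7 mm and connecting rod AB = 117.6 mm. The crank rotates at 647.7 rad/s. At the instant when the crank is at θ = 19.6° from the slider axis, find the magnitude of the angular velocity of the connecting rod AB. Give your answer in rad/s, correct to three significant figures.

ω = 647.7 rad/s
The rod makes angle φ with the slider axis where L sinφ = r sinθ; differentiating, L cosφ·φ̇ = r ω cosθ.
L cosφ = √(L² − r² sin²θ) = 0.11706 m.
|ω_rod| = r ω |cosθ| / √(L² − r² sin²θ) = 0.0337·647.7·0.94206/0.11706 = 175.67 rad/s.

176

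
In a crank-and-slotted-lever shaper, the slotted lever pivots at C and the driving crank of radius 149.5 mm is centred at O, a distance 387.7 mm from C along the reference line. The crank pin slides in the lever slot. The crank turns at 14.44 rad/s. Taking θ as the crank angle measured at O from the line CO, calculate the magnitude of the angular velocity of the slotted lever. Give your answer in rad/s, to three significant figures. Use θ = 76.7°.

2.59

ω = 14.44 rad/s
Crank pin A relative to C: A = (d + r cosθ, r sinθ); lever angle φ = atan2(r sinθ, d + r cosθ).
Differentiating tanφ: φ̇ = rω(d cosθ + r)/(d² + r² + 2dr cosθ).
d² + r² + 2dr cosθ = |CA|² = 0.199329 m²;  d cosθ + r = +0.23869 m.
|ω_lever| = |0.1495·14.44·+0.23869| / 0.199329 = 2.5851 rad/s.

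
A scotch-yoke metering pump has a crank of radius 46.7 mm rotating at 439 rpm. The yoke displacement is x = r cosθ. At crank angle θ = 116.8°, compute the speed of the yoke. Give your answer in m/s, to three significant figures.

1.92

ω = 45.97 rad/s (from 439 rpm).
x = r cosθ ⇒ ẋ = −rω sinθ.
|v| = rω|sinθ| = 0.0467·45.97·|sin 116.8°| = 1.9163 m/s.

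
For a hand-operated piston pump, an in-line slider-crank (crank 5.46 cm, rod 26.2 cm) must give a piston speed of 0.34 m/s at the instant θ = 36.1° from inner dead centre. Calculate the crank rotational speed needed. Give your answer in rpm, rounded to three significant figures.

For an in-line slider-crank, |v_piston| = rω|sinθ|·[1 + r cosθ/√(L² − r² sin²θ)].
With r = 0.0546 m, L = 0.262 m, θ = 36.1°: the bracketed kinematic factor |dx/dθ| = 0.037628 m.
ω = v/|dx/dθ| = 0.34/0.037628 = 9.0357 rad/s.
N = 60ω/(2π) = 86.285 rpm.

86.3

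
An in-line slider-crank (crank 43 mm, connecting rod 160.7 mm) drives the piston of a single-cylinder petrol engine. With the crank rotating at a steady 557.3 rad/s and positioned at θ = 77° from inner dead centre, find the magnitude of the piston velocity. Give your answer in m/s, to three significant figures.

24.8

ω = 557.3 rad/s
For an in-line slider-crank, x = r cosθ + √(L² − r² sin²θ), so v = −rω sinθ·[1 + r cosθ/√(L² − r² sin²θ)].
With r = 0.043 m, L = 0.1607 m, θ = 77°: √(L² − r² sin²θ) = 0.15514 m.
v = −0.043·557.3·0.97437·[1 + 0.043·0.22495/0.15514] = -24.806 m/s.
|v| = 24.806 m/s.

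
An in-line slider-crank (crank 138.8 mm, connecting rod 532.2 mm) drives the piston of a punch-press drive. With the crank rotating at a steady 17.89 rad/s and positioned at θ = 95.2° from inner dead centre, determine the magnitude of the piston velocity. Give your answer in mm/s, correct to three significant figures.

ω = 17.89 rad/s
For an in-line slider-crank, x = r cosθ + √(L² − r² sin²θ), so v = −rω sinθ·[1 + r cosθ/√(L² − r² sin²θ)].
With r = 0.1388 m, L = 0.5322 m, θ = 95.2°: √(L² − r² sin²θ) = 0.51394 m.
v = −0.1388·17.89·0.99588·[1 + 0.1388·-0.09063/0.51394] = -2.4124 m/s.
|v| = 2.4124 m/s = 2412.4 mm/s.

2410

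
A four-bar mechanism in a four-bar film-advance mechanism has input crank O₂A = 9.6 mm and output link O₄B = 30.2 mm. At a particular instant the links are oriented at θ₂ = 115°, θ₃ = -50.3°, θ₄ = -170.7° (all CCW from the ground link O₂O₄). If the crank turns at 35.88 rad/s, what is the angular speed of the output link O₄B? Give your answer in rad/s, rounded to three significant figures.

3.36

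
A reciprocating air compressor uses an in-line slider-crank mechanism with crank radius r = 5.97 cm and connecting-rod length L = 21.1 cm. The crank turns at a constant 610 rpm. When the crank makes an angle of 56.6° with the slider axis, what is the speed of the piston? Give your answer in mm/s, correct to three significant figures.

ω = 2π·610/60 = 63.88 rad/s
For an in-line slider-crank, x = r cosθ + √(L² − r² sin²θ), so v = −rω sinθ·[1 + r cosθ/√(L² − r² sin²θ)].
With r = 0.0597 m, L = 0.211 m, θ = 56.6°: √(L² − r² sin²θ) = 0.20503 m.
v = −0.0597·63.88·0.83485·[1 + 0.0597·0.55048/0.20503] = -3.6941 m/s.
|v| = 3.6941 m/s = 3694.1 mm/s.

3690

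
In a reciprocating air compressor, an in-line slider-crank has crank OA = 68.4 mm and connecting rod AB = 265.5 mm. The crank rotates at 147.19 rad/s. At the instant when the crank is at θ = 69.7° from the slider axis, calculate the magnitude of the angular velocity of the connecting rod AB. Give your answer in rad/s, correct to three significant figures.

ω = 147.2 rad/s
The rod makes angle φ with the slider axis where L sinφ = r sinθ; differentiating, L cosφ·φ̇ = r ω cosθ.
L cosφ = √(L² − r² sin²θ) = 0.25763 m.
|ω_rod| = r ω |cosθ| / √(L² − r² sin²θ) = 0.0684·147.2·0.34694/0.25763 = 13.558 rad/s.

13.6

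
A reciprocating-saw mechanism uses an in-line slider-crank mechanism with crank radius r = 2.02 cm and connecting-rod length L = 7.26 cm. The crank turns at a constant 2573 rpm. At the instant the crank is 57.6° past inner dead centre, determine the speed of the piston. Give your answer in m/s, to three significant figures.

ω = 2π·2573/60 = 269.4 rad/s
For an in-line slider-crank, x = r cosθ + √(L² − r² sin²θ), so v = −rω sinθ·[1 + r cosθ/√(L² − r² sin²θ)].
With r = 0.0202 m, L = 0.0726 m, θ = 57.6°: √(L² − r² sin²θ) = 0.070568 m.
v = −0.0202·269.4·0.84433·[1 + 0.0202·0.53583/0.070568] = -5.3003 m/s.
|v| = 5.3003 m/s.

5.30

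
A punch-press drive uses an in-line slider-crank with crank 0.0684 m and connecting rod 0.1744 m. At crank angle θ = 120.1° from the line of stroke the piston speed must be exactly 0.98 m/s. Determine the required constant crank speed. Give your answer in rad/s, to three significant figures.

For an in-line slider-crank, |v_piston| = rω|sinθ|·[1 + r cosθ/√(L² − r² sin²θ)].
With r = 0.0684 m, L = 0.1744 m, θ = 120.1°: the bracketed kinematic factor |dx/dθ| = 0.046803 m.
ω = v/|dx/dθ| = 0.98/0.046803 = 20.939 rad/s.

20.9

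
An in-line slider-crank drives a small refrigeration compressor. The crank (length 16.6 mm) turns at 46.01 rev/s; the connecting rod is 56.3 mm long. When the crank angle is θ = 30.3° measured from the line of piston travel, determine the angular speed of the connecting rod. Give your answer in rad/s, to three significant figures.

74.4

ω = 289.1 rad/s (converted from 46.01 rev/s).
The rod makes angle φ with the slider axis where L sinφ = r sinθ; differentiating, L cosφ·φ̇ = r ω cosθ.
L cosφ = √(L² − r² sin²θ) = 0.055674 m.
|ω_rod| = r ω |cosθ| / √(L² − r² sin²θ) = 0.0166·289.1·0.86340/0.055674 = 74.422 rad/s.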